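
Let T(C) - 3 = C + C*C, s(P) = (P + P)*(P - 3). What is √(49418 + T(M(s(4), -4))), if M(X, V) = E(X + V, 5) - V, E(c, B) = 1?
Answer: √49451 ≈ 222.38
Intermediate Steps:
s(P) = 2*P*(-3 + P) (s(P) = (2*P)*(-3 + P) = 2*P*(-3 + P))
M(X, V) = 1 - V
T(C) = 3 + C + C² (T(C) = 3 + (C + C*C) = 3 + (C + C²) = 3 + C + C²)
√(49418 + T(M(s(4), -4))) = √(49418 + (3 + (1 - 1*(-4)) + (1 - 1*(-4))²)) = √(49418 + (3 + (1 + 4) + (1 + 4)²)) = √(49418 + (3 + 5 + 5²)) = √(49418 + (3 + 5 + 25)) = √(49418 + 33) = √49451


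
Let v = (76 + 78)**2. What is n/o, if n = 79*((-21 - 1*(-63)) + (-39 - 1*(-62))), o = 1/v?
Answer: 121781660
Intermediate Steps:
v = 23716 (v = 154**2 = 23716)
o = 1/23716 ≈ 4.2166e-5
n = 5135 (n = 79*((-21 + 63) + (-39 + 62)) = 79*(42 + 23) = 79*65 = 5135)
n/o = 5135/(1/23716) = 5135*23716 = 121781660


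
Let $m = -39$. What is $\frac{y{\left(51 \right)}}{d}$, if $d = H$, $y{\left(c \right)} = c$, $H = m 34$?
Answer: $- \frac{1}{26} \approx -0.038462$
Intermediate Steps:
$H = -1326$ ($H = \left(-39\right) 34 = -1326$)
$d = -1326$
$\frac{y{\left(51 \right)}}{d} = \frac{51}{-1326} = 51 \left(- \frac{1}{1326}\right) = - \frac{1}{26}$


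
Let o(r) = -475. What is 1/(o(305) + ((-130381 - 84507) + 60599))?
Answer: -1/154764 ≈ -6.4615e-6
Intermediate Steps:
1/(o(305) + ((-130381 - 84507) + 60599)) = 1/(-475 + ((-130381 - 84507) + 60599)) = 1/(-475 + (-214888 + 60599)) = 1/(-475 - 154289) = 1/(-154764) = -1/154764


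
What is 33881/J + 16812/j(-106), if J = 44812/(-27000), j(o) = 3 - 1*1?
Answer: -7913196/659 ≈ -12008.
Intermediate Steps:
j(o) = 2 (j(o) = 3 - 1 = 2)
J = -11203/6750 (J = 44812*(-1/27000) = -11203/6750 ≈ -1.6597)
33881/J + 16812/j(-106) = 33881/(-11203/6750) + 16812/2 = 33881*(-6750/11203) + 16812*(½) = -13452750/659 + 8406 = -7913196/659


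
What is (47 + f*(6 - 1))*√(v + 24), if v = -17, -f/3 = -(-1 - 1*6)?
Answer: -58*√7 ≈ -153.45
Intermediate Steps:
f = -21 (f = -(-3)*(-1 - 1*6) = -(-3)*(-1 - 6) = -(-3)*(-7) = -3*7 = -21)
(47 + f*(6 - 1))*√(v + 24) = (47 - 21*(6 - 1))*√(-17 + 24) = (47 - 21*5)*√7 = (47 - 105)*√7 = -58*√7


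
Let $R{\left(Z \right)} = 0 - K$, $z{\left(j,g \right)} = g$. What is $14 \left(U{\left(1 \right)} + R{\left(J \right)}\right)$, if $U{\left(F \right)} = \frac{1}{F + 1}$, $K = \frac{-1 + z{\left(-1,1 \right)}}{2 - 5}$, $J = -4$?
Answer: $7$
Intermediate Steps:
$K = 0$ ($K = \frac{-1 + 1}{2 - 5} = \frac{0}{-3} = 0 \left(- \frac{1}{3}\right) = 0$)
$U{\left(F \right)} = \frac{1}{1 + F}$
$R{\left(Z \right)} = 0$ ($R{\left(Z \right)} = 0 - 0 = 0 + 0 = 0$)
$14 \left(U{\left(1 \right)} + R{\left(J \right)}\right) = 14 \left(\frac{1}{1 + 1} + 0\right) = 14 \left(\frac{1}{2} + 0\right) = 14 \cdot \frac{1}{2} = 7$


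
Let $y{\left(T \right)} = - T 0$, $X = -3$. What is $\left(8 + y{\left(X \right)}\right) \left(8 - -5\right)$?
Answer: $104$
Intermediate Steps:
$y{\left(T \right)} = 0$
$\left(8 + y{\left(X \right)}\right) \left(8 - -5\right) = \left(8 + 0\right) \left(8 - -5\right) = 8 \left(8 + 5\right) = 8 \cdot 13 = 104$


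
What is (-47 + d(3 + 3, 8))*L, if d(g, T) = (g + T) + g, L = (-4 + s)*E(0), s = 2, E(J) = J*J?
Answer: 0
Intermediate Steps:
E(J) = J²
L = 0 (L = (-4 + 2)*0² = -2*0 = 0)
d(g, T) = T + 2*g (d(g, T) = (T + g) + g = T + 2*g)
(-47 + d(3 + 3, 8))*L = (-47 + (8 + 2*(3 + 3)))*0 = (-47 + (8 + 2*6))*0 = (-47 + (8 + 12))*0 = (-47 + 20)*0 = -27*0 = 0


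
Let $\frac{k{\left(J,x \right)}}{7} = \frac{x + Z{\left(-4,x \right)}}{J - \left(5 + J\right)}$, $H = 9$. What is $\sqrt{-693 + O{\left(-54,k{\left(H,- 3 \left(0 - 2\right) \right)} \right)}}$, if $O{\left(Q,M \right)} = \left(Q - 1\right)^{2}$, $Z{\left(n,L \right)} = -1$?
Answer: $2 \sqrt{583} \approx 48.291$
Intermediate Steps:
$k{\left(J,x \right)} = \frac{7}{5} - \frac{7 x}{5}$ ($k{\left(J,x \right)} = 7 \frac{x - 1}{J - \left(5 + J\right)} = 7 \frac{-1 + x}{-5} = 7 \left(-1 + x\right) \left(- \frac{1}{5}\right) = 7 \left(\frac{1}{5} - \frac{x}{5}\right) = \frac{7}{5} - \frac{7 x}{5}$)
$O{\left(Q,M \right)} = \left(-1 + Q\right)^{2}$
$\sqrt{-693 + O{\left(-54,k{\left(H,- 3 \left(0 - 2\right) \right)} \right)}} = \sqrt{-693 + \left(-1 - 54\right)^{2}} = \sqrt{-693 + \left(-55\right)^{2}} = \sqrt{-693 + 3025} = \sqrt{2332} = 2 \sqrt{583}$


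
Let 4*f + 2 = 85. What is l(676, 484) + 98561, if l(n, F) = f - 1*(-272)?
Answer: 395415/4 ≈ 98854.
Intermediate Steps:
f = 83/4 (f = -1/2 + (1/4)*85 = -1/2 + 85/4 = 83/4 ≈ 20.750)
l(n, F) = 1171/4 (l(n, F) = 83/4 - 1*(-272) = 83/4 + 272 = 1171/4)
l(676, 484) + 98561 = 1171/4 + 98561 = 395415/4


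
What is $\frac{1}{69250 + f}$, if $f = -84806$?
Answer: $- \frac{1}{15556} \approx -6.4284 \cdot 10^{-5}$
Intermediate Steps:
$\frac{1}{69250 + f} = \frac{1}{69250 - 84806} = \frac{1}{-15556} = - \frac{1}{15556}$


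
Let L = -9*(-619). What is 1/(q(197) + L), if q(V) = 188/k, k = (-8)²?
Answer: 16/89183 ≈ 0.00017941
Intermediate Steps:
L = 5571
k = 64
q(V) = 47/16 (q(V) = 188/64 = 188*(1/64) = 47/16)
1/(q(197) + L) = 1/(47/16 + 5571) = 1/(89183/16) = 16/89183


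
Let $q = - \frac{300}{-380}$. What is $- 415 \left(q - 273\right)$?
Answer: $\frac{2146380}{19} \approx 1.1297 \cdot 10^{5}$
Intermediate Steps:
$q = \frac{15}{19}$ ($q = \left(-300\right) \left(- \frac{1}{380}\right) = \frac{15}{19} \approx 0.78947$)
$- 415 \left(q - 273\right) = - 415 \left(\frac{15}{19} - 273\right) = \left(-415\right) \left(- \frac{5172}{19}\right) = \frac{2146380}{19}$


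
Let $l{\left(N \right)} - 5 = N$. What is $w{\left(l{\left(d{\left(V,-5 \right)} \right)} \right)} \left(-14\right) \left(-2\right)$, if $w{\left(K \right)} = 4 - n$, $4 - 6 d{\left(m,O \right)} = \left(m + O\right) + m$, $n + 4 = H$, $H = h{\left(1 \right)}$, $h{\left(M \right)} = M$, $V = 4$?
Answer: $196$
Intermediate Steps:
$H = 1$
$n = -3$ ($n = -4 + 1 = -3$)
$d{\left(m,O \right)} = \frac{2}{3} - \frac{m}{3} - \frac{O}{6}$ ($d{\left(m,O \right)} = \frac{2}{3} - \frac{\left(m + O\right) + m}{6} = \frac{2}{3} - \frac{\left(O + m\right) + m}{6} = \frac{2}{3} - \frac{O + 2 m}{6} = \frac{2}{3} - \left(\frac{m}{3} + \frac{O}{6}\right) = \frac{2}{3} - \frac{m}{3} - \frac{O}{6}$)
$l{\left(N \right)} = 5 + N$
$w{\left(K \right)} = 7$ ($w{\left(K \right)} = 4 - -3 = 4 + 3 = 7$)
$w{\left(l{\left(d{\left(V,-5 \right)} \right)} \right)} \left(-14\right) \left(-2\right) = 7 \left(-14\right) \left(-2\right) = \left(-98\right) \left(-2\right) = 196$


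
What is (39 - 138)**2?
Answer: 9801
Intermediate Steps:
(39 - 138)**2 = (-99)**2 = 9801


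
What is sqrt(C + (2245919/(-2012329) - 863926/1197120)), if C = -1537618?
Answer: I*sqrt(139425542939849578636505909430)/301124911560 ≈ 1240.0*I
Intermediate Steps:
sqrt(C + (2245919/(-2012329) - 863926/1197120)) = sqrt(-1537618 + (2245919/(-2012329) - 863926/1197120)) = sqrt(-1537618 + (2245919*(-1/2012329) - 863926*1/1197120)) = sqrt(-1537618 + (-2245919/2012329 - 431963/598560)) = sqrt(-1537618 - 2213568948467/1204499646240) = sqrt(-1852062550621204787/1204499646240) = I*sqrt(139425542939849578636505909430)/301124911560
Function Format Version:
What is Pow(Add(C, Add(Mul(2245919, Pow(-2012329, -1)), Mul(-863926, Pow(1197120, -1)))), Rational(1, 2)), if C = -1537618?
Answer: Mul(Rational(1, 301124911560), I, Pow(139425542939849578636505909430, Rational(1, 2))) ≈ Mul(1240.0, I)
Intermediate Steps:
Pow(Add(C, Add(Mul(2245919, Pow(-2012329, -1)), Mul(-863926, Pow(1197120, -1)))), Rational(1, 2)) = Pow(Add(-1537618, Add(Mul(2245919, Pow(-2012329, -1)), Mul(-863926, Pow(1197120, -1)))), Rational(1, 2)) = Pow(Add(-1537618, Add(Mul(2245919, Rational(-1, 2012329)), Mul(-863926, Rational(1, 1197120)))), Rational(1, 2)) = Pow(Add(-1537618, Add(Rational(-2245919, 2012329), Rational(-431963, 598560))), Rational(1, 2)) = Pow(Add(-1537618, Rational(-2213568948467, 1204499646240)), Rational(1, 2)) = Pow(Rational(-1852062550621204787, 1204499646240), Rational(1, 2)) = Mul(Rational(1, 301124911560), I, Pow(139425542939849578636505909430, Rational(1, 2)))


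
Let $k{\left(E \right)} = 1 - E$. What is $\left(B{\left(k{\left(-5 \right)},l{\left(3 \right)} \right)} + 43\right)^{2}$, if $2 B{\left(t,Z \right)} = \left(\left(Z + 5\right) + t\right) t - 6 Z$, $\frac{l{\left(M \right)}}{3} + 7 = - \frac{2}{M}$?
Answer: $5776$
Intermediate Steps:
$l{\left(M \right)} = -21 - \frac{6}{M}$ ($l{\left(M \right)} = -21 + 3 \left(- \frac{2}{M}\right) = -21 - \frac{6}{M}$)
$B{\left(t,Z \right)} = - 3 Z + \frac{t \left(5 + Z + t\right)}{2}$ ($B{\left(t,Z \right)} = \frac{\left(\left(Z + 5\right) + t\right) t - 6 Z}{2} = \frac{\left(\left(5 + Z\right) + t\right) t - 6 Z}{2} = \frac{\left(5 + Z + t\right) t - 6 Z}{2} = \frac{t \left(5 + Z + t\right) - 6 Z}{2} = \frac{- 6 Z + t \left(5 + Z + t\right)}{2} = - 3 Z + \frac{t \left(5 + Z + t\right)}{2}$)
$\left(B{\left(k{\left(-5 \right)},l{\left(3 \right)} \right)} + 43\right)^{2} = \left(\left(\frac{\left(1 - -5\right)^{2}}{2} - 3 \left(-21 - \frac{6}{3}\right) + \frac{5 \left(1 - -5\right)}{2} + \frac{\left(-21 - \frac{6}{3}\right) \left(1 - -5\right)}{2}\right) + 43\right)^{2} = \left(\left(\frac{\left(1 + 5\right)^{2}}{2} - 3 \left(-21 - 2\right) + \frac{5 \left(1 + 5\right)}{2} + \frac{\left(-21 - 2\right) \left(1 + 5\right)}{2}\right) + 43\right)^{2} = \left(\left(\frac{6^{2}}{2} - 3 \left(-21 - 2\right) + \frac{5}{2} \cdot 6 + \frac{1}{2} \left(-21 - 2\right) 6\right) + 43\right)^{2} = \left(\left(\frac{1}{2} \cdot 36 - -69 + 15 + \frac{1}{2} \left(-23\right) 6\right) + 43\right)^{2} = \left(\left(18 + 69 + 15 - 69\right) + 43\right)^{2} = \left(33 + 43\right)^{2} = 76^{2} = 5776$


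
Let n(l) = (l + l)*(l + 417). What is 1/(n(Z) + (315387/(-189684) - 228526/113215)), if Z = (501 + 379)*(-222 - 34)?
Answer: 2386119340/241747946882669427979 ≈ 9.8703e-12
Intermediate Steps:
Z = -225280 (Z = 880*(-256) = -225280)
n(l) = 2*l*(417 + l) (n(l) = (2*l)*(417 + l) = 2*l*(417 + l))
1/(n(Z) + (315387/(-189684) - 228526/113215)) = 1/(2*(-225280)*(417 - 225280) + (315387/(-189684) - 228526/113215)) = 1/(2*(-225280)*(-224863) + (315387*(-1/189684) - 228526*1/113215)) = 1/(101314273280 + (-35043/21076 - 228526/113215)) = 1/(101314273280 - 8783807221/2386119340) = 1/(241747946882669427979/2386119340) = 2386119340/241747946882669427979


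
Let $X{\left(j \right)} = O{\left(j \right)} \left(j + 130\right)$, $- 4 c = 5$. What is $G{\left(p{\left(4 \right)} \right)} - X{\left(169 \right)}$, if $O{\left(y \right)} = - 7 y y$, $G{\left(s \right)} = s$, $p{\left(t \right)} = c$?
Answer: $\frac{239112687}{4} \approx 5.9778 \cdot 10^{7}$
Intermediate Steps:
$c = - \frac{5}{4}$ ($c = \left(- \frac{1}{4}\right) 5 = - \frac{5}{4} \approx -1.25$)
$p{\left(t \right)} = - \frac{5}{4}$
$O{\left(y \right)} = - 7 y^{2}$
$X{\left(j \right)} = - 7 j^{2} \left(130 + j\right)$ ($X{\left(j \right)} = - 7 j^{2} \left(j + 130\right) = - 7 j^{2} \left(130 + j\right)$)
$G{\left(p{\left(4 \right)} \right)} - X{\left(169 \right)} = - \frac{5}{4} - 7 \cdot 169^{2} \left(-130 - 169\right) = - \frac{5}{4} - 7 \cdot 28561 \left(-130 - 169\right) = - \frac{5}{4} - 7 \cdot 28561 \left(-299\right) = - \frac{5}{4} - -59778173 = - \frac{5}{4} + 59778173 = \frac{239112687}{4}$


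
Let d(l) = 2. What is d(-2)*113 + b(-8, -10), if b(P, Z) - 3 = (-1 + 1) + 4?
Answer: 233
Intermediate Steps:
b(P, Z) = 7 (b(P, Z) = 3 + ((-1 + 1) + 4) = 3 + (0 + 4) = 3 + 4 = 7)
d(-2)*113 + b(-8, -10) = 2*113 + 7 = 226 + 7 = 233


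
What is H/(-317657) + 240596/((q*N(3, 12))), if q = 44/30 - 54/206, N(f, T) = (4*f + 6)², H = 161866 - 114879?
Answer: 9837615754106/15961311279 ≈ 616.34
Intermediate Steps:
H = 46987
N(f, T) = (6 + 4*f)²
q = 1861/1545 (q = 44*(1/30) - 54*1/206 = 22/15 - 27/103 = 1861/1545 ≈ 1.2045)
H/(-317657) + 240596/((q*N(3, 12))) = 46987/(-317657) + 240596/((1861*(4*(3 + 2*3)²)/1545)) = 46987*(-1/317657) + 240596/((1861*(4*(3 + 6)²)/1545)) = -46987/317657 + 240596/((1861*(4*9²)/1545)) = -46987/317657 + 240596/((1861*(4*81)/1545)) = -46987/317657 + 240596/(((1861/1545)*324)) = -46987/317657 + 240596/(200988/515) = -46987/317657 + 240596*(515/200988) = -46987/317657 + 30976735/50247 = 9837615754106/15961311279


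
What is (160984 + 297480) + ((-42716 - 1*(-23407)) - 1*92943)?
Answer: 346212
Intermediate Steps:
(160984 + 297480) + ((-42716 - 1*(-23407)) - 1*92943) = 458464 + ((-42716 + 23407) - 92943) = 458464 + (-19309 - 92943) = 458464 - 112252 = 346212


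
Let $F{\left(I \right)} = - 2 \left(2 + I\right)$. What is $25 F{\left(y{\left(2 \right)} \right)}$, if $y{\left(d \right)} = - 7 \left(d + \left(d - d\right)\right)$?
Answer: $600$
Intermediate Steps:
$y{\left(d \right)} = - 7 d$ ($y{\left(d \right)} = - 7 \left(d + 0\right) = - 7 d$)
$F{\left(I \right)} = -4 - 2 I$
$25 F{\left(y{\left(2 \right)} \right)} = 25 \left(-4 - 2 \left(\left(-7\right) 2\right)\right) = 25 \left(-4 - -28\right) = 25 \left(-4 + 28\right) = 25 \cdot 24 = 600$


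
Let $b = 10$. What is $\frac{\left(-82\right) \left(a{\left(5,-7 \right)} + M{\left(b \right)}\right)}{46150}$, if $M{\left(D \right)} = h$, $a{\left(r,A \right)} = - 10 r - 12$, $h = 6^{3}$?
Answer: $- \frac{6314}{23075} \approx -0.27363$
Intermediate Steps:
$h = 216$
$a{\left(r,A \right)} = -12 - 10 r$
$M{\left(D \right)} = 216$
$\frac{\left(-82\right) \left(a{\left(5,-7 \right)} + M{\left(b \right)}\right)}{46150} = \frac{\left(-82\right) \left(\left(-12 - 50\right) + 216\right)}{46150} = - 82 \left(\left(-12 - 50\right) + 216\right) \frac{1}{46150} = - 82 \left(-62 + 216\right) \frac{1}{46150} = \left(-82\right) 154 \cdot \frac{1}{46150} = \left(-12628\right) \frac{1}{46150} = - \frac{6314}{23075}$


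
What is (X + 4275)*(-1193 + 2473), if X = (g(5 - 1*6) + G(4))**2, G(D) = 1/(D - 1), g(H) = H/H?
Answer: 49268480/9 ≈ 5.4743e+6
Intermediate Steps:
g(H) = 1
G(D) = 1/(-1 + D)
X = 16/9 (X = (1 + 1/(-1 + 4))**2 = (1 + 1/3)**2 = (4/3)**2 = 16/9 ≈ 1.7778)
(X + 4275)*(-1193 + 2473) = (16/9 + 4275)*(-1193 + 2473) = (38491/9)*1280 = 49268480/9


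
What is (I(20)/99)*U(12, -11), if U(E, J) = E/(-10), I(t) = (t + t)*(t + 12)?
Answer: -512/33 ≈ -15.515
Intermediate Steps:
I(t) = 2*t*(12 + t) (I(t) = (2*t)*(12 + t) = 2*t*(12 + t))
U(E, J) = -E/10 (U(E, J) = E*(-1/10) = -E/10)
(I(20)/99)*U(12, -11) = ((2*20*(12 + 20))/99)*(-1/10*12) = ((2*20*32)*(1/99))*(-6/5) = (1280*(1/99))*(-6/5) = (1280/99)*(-6/5) = -512/33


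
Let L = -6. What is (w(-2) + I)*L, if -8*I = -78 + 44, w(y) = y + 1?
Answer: -39/2 ≈ -19.500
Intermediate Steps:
w(y) = 1 + y
I = 17/4 (I = -(-78 + 44)/8 = -⅛*(-34) = 17/4 ≈ 4.2500)
(w(-2) + I)*L = ((1 - 2) + 17/4)*(-6) = (-1 + 17/4)*(-6) = (13/4)*(-6) = -39/2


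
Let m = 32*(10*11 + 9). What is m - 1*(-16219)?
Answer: 20027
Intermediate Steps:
m = 3808 (m = 32*(110 + 9) = 32*119 = 3808)
m - 1*(-16219) = 3808 - 1*(-16219) = 3808 + 16219 = 20027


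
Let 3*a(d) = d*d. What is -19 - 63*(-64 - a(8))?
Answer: 5357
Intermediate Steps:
a(d) = d²/3 (a(d) = (d*d)/3 = d²/3)
-19 - 63*(-64 - a(8)) = -19 - 63*(-64 - 8²/3) = -19 - 63*(-64 - 64/3) = -19 - 63*(-256/3) = -19 + 5376 = 5357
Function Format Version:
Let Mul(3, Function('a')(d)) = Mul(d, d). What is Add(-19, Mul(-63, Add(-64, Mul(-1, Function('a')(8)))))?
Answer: 5357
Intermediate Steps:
Function('a')(d) = Mul(Rational(1, 3), Pow(d, 2)) (Function('a')(d) = Mul(Rational(1, 3), Mul(d, d)) = Mul(Rational(1, 3), Pow(d, 2)))
Add(-19, Mul(-63, Add(-64, Mul(-1, Function('a')(8))))) = Add(-19, Mul(-63, Add(-64, Mul(-1, Mul(Rational(1, 3), Pow(8, 2)))))) = Add(-19, Mul(-63, Add(-64, Mul(-1, Mul(Rational(1, 3), 64))))) = Add(-19, Mul(-63, Add(-64, Mul(-1, Rational(64, 3))))) = Add(-19, Mul(-63, Add(-64, Rational(-64, 3)))) = Add(-19, Mul(-63, Rational(-256, 3))) = Add(-19, 5376) = 5357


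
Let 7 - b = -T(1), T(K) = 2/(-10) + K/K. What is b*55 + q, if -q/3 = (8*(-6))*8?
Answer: 1581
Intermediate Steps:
T(K) = 4/5 (T(K) = 2*(-1/10) + 1 = -1/5 + 1 = 4/5)
b = 39/5 (b = 7 - (-1)*4/5 = 7 - 1*(-4/5) = 7 + 4/5 = 39/5 ≈ 7.8000)
q = 1152 (q = -3*8*(-6)*8 = -(-144)*8 = -3*(-384) = 1152)
b*55 + q = (39/5)*55 + 1152 = 429 + 1152 = 1581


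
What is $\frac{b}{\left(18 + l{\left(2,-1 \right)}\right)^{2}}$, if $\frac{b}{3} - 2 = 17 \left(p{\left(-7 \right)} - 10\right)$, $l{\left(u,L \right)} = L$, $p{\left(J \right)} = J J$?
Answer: $\frac{1995}{289} \approx 6.9031$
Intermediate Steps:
$p{\left(J \right)} = J^{2}$
$b = 1995$ ($b = 6 + 3 \cdot 17 \left(\left(-7\right)^{2} - 10\right) = 6 + 3 \cdot 17 \left(49 - 10\right) = 6 + 3 \cdot 17 \cdot 39 = 6 + 3 \cdot 663 = 6 + 1989 = 1995$)
$\frac{b}{\left(18 + l{\left(2,-1 \right)}\right)^{2}} = \frac{1995}{\left(18 - 1\right)^{2}} = \frac{1995}{17^{2}} = \frac{1995}{289}$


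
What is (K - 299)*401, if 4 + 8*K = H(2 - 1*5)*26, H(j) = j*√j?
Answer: -240199/2 - 15639*I*√3/4 ≈ -1.201e+5 - 6771.9*I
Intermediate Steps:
H(j) = j^(3/2)
K = -½ - 39*I*√3/4 (K = -½ + ((2 - 1*5)^(3/2)*26)/8 = -½ + ((2 - 5)^(3/2)*26)/8 = -½ + ((-3)^(3/2)*26)/8 = -½ + (-3*I*√3*26)/8 = -½ + (-78*I*√3)/8 = -½ - 39*I*√3/4 ≈ -0.5 - 16.887*I)
(K - 299)*401 = ((-½ - 39*I*√3/4) - 299)*401 = (-599/2 - 39*I*√3/4)*401 = -240199/2 - 15639*I*√3/4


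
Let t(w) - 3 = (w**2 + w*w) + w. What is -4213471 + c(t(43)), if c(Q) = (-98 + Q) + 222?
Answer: -4209603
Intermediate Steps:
t(w) = 3 + w + 2*w**2 (t(w) = 3 + ((w**2 + w*w) + w) = 3 + ((w**2 + w**2) + w) = 3 + (2*w**2 + w) = 3 + (w + 2*w**2) = 3 + w + 2*w**2)
c(Q) = 124 + Q
-4213471 + c(t(43)) = -4213471 + (124 + (3 + 43 + 2*43**2)) = -4213471 + (124 + (3 + 43 + 2*1849)) = -4213471 + (124 + (3 + 43 + 3698)) = -4213471 + (124 + 3744) = -4213471 + 3868 = -4209603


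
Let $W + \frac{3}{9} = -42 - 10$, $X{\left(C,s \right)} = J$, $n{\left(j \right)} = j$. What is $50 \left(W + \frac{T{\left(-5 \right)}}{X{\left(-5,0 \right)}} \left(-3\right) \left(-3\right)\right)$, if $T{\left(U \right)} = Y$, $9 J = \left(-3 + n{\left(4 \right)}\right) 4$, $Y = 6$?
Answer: $\frac{10375}{3} \approx 3458.3$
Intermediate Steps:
$J = \frac{4}{9}$ ($J = \frac{\left(-3 + 4\right) 4}{9} = \frac{1 \cdot 4}{9} = \frac{1}{9} \cdot 4 = \frac{4}{9} \approx 0.44444$)
$T{\left(U \right)} = 6$
$X{\left(C,s \right)} = \frac{4}{9}$
$W = - \frac{157}{3}$ ($W = - \frac{1}{3} - 52 = - \frac{157}{3} \approx -52.333$)
$50 \left(W + \frac{T{\left(-5 \right)}}{X{\left(-5,0 \right)}} \left(-3\right) \left(-3\right)\right) = 50 \left(- \frac{157}{3} + \frac{6}{\frac{4}{9}} \left(-3\right) \left(-3\right)\right) = 50 \left(- \frac{157}{3} + 6 \cdot \frac{9}{4} \left(-3\right) \left(-3\right)\right) = 50 \left(- \frac{157}{3} + \frac{27}{2} \left(-3\right) \left(-3\right)\right) = 50 \left(- \frac{157}{3} - - \frac{243}{2}\right) = 50 \left(- \frac{157}{3} + \frac{243}{2}\right) = 50 \cdot \frac{415}{6} = \frac{10375}{3}$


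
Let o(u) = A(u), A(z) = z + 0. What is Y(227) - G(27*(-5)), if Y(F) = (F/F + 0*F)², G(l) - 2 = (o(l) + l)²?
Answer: -72901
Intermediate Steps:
A(z) = z
o(u) = u
G(l) = 2 + 4*l² (G(l) = 2 + (l + l)² = 2 + (2*l)² = 2 + 4*l²)
Y(F) = 1 (Y(F) = (1 + 0)² = 1² = 1)
Y(227) - G(27*(-5)) = 1 - (2 + 4*(27*(-5))²) = 1 - (2 + 4*(-135)²) = 1 - (2 + 4*18225) = 1 - (2 + 72900) = 1 - 1*72902 = 1 - 72902 = -72901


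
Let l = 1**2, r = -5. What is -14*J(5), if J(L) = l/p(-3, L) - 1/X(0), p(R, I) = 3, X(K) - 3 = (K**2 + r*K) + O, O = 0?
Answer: 0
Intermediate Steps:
X(K) = 3 + K**2 - 5*K (X(K) = 3 + ((K**2 - 5*K) + 0) = 3 + (K**2 - 5*K) = 3 + K**2 - 5*K)
l = 1
J(L) = 0 (J(L) = 1/3 - 1/(3 + 0**2 - 5*0) = 1*(1/3) - 1/(3 + 0 + 0) = 1/3 - 1/3 = 0)
-14*J(5) = -14*0 = 0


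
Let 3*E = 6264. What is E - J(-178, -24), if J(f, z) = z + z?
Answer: 2136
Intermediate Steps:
J(f, z) = 2*z
E = 2088 (E = (1/3)*6264 = 2088)
E - J(-178, -24) = 2088 - 2*(-24) = 2088 - 1*(-48) = 2088 + 48 = 2136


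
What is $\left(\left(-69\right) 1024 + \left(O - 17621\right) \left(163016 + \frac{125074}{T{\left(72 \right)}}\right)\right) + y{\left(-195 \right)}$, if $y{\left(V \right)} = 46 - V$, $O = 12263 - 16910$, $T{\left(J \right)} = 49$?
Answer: $- \frac{180660572279}{49} \approx -3.6869 \cdot 10^{9}$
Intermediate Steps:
$O = -4647$ ($O = 12263 - 16910 = -4647$)
$\left(\left(-69\right) 1024 + \left(O - 17621\right) \left(163016 + \frac{125074}{T{\left(72 \right)}}\right)\right) + y{\left(-195 \right)} = \left(\left(-69\right) 1024 + \left(-4647 - 17621\right) \left(163016 + \frac{125074}{49}\right)\right) + \left(46 - -195\right) = \left(-70656 + \left(-4647 - 17621\right) \left(163016 + 125074 \cdot \frac{1}{49}\right)\right) + \left(46 + 195\right) = \left(-70656 + \left(-4647 - 17621\right) \left(163016 + \frac{125074}{49}\right)\right) + 241 = \left(-70656 - \frac{180657121944}{49}\right) + 241 = - \frac{180660584088}{49} + 241 = - \frac{180660572279}{49}$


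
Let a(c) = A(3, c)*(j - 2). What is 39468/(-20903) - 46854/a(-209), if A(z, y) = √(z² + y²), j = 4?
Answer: -39468/20903 - 23427*√43690/43690 ≈ -113.97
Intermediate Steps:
A(z, y) = √(y² + z²)
a(c) = 2*√(9 + c²) (a(c) = √(c² + 3²)*(4 - 2) = √(c² + 9)*2 = √(9 + c²)*2 = 2*√(9 + c²))
39468/(-20903) - 46854/a(-209) = 39468/(-20903) - 46854*1/(2*√(9 + (-209)²)) = 39468*(-1/20903) - 46854*1/(2*√(9 + 43681)) = -39468/20903 - 46854*√43690/87380 = -39468/20903 - 23427*√43690/43690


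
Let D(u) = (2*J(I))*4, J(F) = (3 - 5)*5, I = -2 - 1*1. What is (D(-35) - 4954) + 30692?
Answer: 25658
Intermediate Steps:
I = -3 (I = -2 - 1 = -3)
J(F) = -10 (J(F) = -2*5 = -10)
D(u) = -80 (D(u) = (2*(-10))*4 = -20*4 = -80)
(D(-35) - 4954) + 30692 = (-80 - 4954) + 30692 = -5034 + 30692 = 25658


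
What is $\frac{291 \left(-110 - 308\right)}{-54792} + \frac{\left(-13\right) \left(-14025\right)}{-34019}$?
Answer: $- \frac{975324713}{310661508} \approx -3.1395$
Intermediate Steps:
$\frac{291 \left(-110 - 308\right)}{-54792} + \frac{\left(-13\right) \left(-14025\right)}{-34019} = 291 \left(-418\right) \left(- \frac{1}{54792}\right) + 182325 \left(- \frac{1}{34019}\right) = \left(-121638\right) \left(- \frac{1}{54792}\right) - \frac{182325}{34019} = \frac{20273}{9132} - \frac{182325}{34019} = - \frac{975324713}{310661508}$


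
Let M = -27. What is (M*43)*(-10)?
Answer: 11610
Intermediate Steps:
(M*43)*(-10) = -27*43*(-10) = -1161*(-10) = 11610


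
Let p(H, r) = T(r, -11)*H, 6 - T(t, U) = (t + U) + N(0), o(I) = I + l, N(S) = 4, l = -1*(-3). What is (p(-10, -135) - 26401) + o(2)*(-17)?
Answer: -27966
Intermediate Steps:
l = 3
o(I) = 3 + I (o(I) = I + 3 = 3 + I)
T(t, U) = 2 - U - t (T(t, U) = 6 - ((t + U) + 4) = 6 - ((U + t) + 4) = 6 - (4 + U + t) = 6 + (-4 - U - t) = 2 - U - t)
p(H, r) = H*(13 - r) (p(H, r) = (2 - 1*(-11) - r)*H = (2 + 11 - r)*H = (13 - r)*H = H*(13 - r))
(p(-10, -135) - 26401) + o(2)*(-17) = (-10*(13 - 1*(-135)) - 26401) + (3 + 2)*(-17) = (-10*(13 + 135) - 26401) + 5*(-17) = (-10*148 - 26401) - 85 = (-1480 - 26401) - 85 = -27881 - 85 = -27966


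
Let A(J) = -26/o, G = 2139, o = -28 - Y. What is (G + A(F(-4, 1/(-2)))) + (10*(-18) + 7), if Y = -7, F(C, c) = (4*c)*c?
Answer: 41312/21 ≈ 1967.2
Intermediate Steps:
F(C, c) = 4*c²
o = -21 (o = -28 - 1*(-7) = -28 + 7 = -21)
A(J) = 26/21 (A(J) = -26/(-21) = -26*(-1/21) = 26/21)
(G + A(F(-4, 1/(-2)))) + (10*(-18) + 7) = (2139 + 26/21) + (10*(-18) + 7) = 44945/21 + (-180 + 7) = 44945/21 - 173 = 41312/21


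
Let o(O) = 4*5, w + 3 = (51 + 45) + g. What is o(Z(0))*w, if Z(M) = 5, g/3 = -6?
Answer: 1500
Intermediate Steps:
g = -18 (g = 3*(-6) = -18)
w = 75 (w = -3 + ((51 + 45) - 18) = -3 + (96 - 18) = -3 + 78 = 75)
o(O) = 20
o(Z(0))*w = 20*75 = 1500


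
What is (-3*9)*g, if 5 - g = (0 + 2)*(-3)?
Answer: -297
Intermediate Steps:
g = 11 (g = 5 - (0 + 2)*(-3) = 5 - 2*(-3) = 5 - 1*(-6) = 5 + 6 = 11)
(-3*9)*g = -3*9*11 = -27*11 = -297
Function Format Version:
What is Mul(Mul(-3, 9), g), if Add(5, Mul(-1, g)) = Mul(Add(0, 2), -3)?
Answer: -297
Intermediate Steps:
g = 11 (g = Add(5, Mul(-1, Mul(Add(0, 2), -3))) = Add(5, Mul(-1, Mul(2, -3))) = Add(5, Mul(-1, -6)) = Add(5, 6) = 11)
Mul(Mul(-3, 9), g) = Mul(Mul(-3, 9), 11) = Mul(-27, 11) = -297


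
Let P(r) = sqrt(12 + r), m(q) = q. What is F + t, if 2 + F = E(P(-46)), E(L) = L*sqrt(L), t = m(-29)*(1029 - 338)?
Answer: -20041 + 34**(3/4)*I**(3/2) ≈ -20051.0 + 9.9562*I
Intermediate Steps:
t = -20039 (t = -29*(1029 - 338) = -29*691 = -20039)
E(L) = L**(3/2)
F = -2 + 34**(3/4)*I**(3/2) (F = -2 + (sqrt(12 - 46))**(3/2) = -2 + (sqrt(-34))**(3/2) = -2 + (I*sqrt(34))**(3/2) = -2 + 34**(3/4)*I**(3/2) ≈ -11.956 + 9.9562*I)
F + t = (-2 + 34**(3/4)*I**(3/2)) - 20039 = -20041 + 34**(3/4)*I**(3/2)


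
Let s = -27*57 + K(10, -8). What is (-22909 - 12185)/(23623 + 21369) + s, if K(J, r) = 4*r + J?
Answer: -35133803/22496 ≈ -1561.8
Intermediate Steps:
K(J, r) = J + 4*r
s = -1561 (s = -27*57 + (10 + 4*(-8)) = -1539 + (10 - 32) = -1539 - 22 = -1561)
(-22909 - 12185)/(23623 + 21369) + s = (-22909 - 12185)/(23623 + 21369) - 1561 = -35094/44992 - 1561 = -35094*1/44992 - 1561 = -17547/22496 - 1561 = -35133803/22496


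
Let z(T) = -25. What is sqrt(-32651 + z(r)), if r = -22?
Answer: 2*I*sqrt(8169) ≈ 180.77*I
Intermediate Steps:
sqrt(-32651 + z(r)) = sqrt(-32651 - 25) = sqrt(-32676) = 2*I*sqrt(8169)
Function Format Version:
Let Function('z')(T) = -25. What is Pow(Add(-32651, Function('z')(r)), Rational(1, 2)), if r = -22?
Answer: Mul(2, I, Pow(8169, Rational(1, 2))) ≈ Mul(180.77, I)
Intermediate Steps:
Pow(Add(-32651, Function('z')(r)), Rational(1, 2)) = Pow(Add(-32651, -25), Rational(1, 2)) = Pow(-32676, Rational(1, 2)) = Mul(2, I, Pow(8169, Rational(1, 2)))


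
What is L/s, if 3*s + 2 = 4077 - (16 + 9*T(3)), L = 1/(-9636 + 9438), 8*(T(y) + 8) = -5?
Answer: -4/1092069 ≈ -3.6628e-6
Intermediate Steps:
T(y) = -69/8 (T(y) = -8 + (1/8)*(-5) = -8 - 5/8 = -69/8)
L = -1/198 (L = 1/(-198) = -1/198 ≈ -0.0050505)
s = 11031/8 (s = -2/3 + (4077 - (16 + 9*(-69/8)))/3 = -2/3 + (4077 - (16 - 621/8))/3 = -2/3 + (4077 - 1*(-493/8))/3 = -2/3 + (4077 + 493/8)/3 = -2/3 + (1/3)*(33109/8) = -2/3 + 33109/24 = 11031/8 ≈ 1378.9)
L/s = -1/(198*11031/8) = -1/198*8/11031 = -4/1092069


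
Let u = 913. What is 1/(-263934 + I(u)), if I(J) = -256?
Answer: -1/264190 ≈ -3.7852e-6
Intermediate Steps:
1/(-263934 + I(u)) = 1/(-263934 - 256) = 1/(-264190) = -1/264190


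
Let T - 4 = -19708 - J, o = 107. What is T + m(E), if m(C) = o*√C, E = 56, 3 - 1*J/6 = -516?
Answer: -22818 + 214*√14 ≈ -22017.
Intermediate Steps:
J = 3114 (J = 18 - 6*(-516) = 18 + 3096 = 3114)
m(C) = 107*√C
T = -22818 (T = 4 + (-19708 - 1*3114) = 4 + (-19708 - 3114) = 4 - 22822 = -22818)
T + m(E) = -22818 + 107*√56 = -22818 + 107*(2*√14) = -22818 + 214*√14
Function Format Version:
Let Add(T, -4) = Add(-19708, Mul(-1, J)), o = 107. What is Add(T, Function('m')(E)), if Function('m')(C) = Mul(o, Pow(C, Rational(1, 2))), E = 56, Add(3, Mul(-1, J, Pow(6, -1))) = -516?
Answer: Add(-22818, Mul(214, Pow(14, Rational(1, 2)))) ≈ -22017.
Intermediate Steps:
J = 3114 (J = Add(18, Mul(-6, -516)) = Add(18, 3096) = 3114)
Function('m')(C) = Mul(107, Pow(C, Rational(1, 2)))
T = -22818 (T = Add(4, Add(-19708, Mul(-1, 3114))) = Add(4, Add(-19708, -3114)) = Add(4, -22822) = -22818)
Add(T, Function('m')(E)) = Add(-22818, Mul(107, Pow(56, Rational(1, 2)))) = Add(-22818, Mul(107, Mul(2, Pow(14, Rational(1, 2))))) = Add(-22818, Mul(214, Pow(14, Rational(1, 2))))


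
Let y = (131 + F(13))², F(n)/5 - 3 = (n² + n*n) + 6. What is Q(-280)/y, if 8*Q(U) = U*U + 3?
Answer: 78403/27855648 ≈ 0.0028146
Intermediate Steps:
F(n) = 45 + 10*n² (F(n) = 15 + 5*((n² + n*n) + 6) = 15 + 5*((n² + n²) + 6) = 15 + 5*(2*n² + 6) = 15 + 5*(6 + 2*n²) = 15 + (30 + 10*n²) = 45 + 10*n²)
Q(U) = 3/8 + U²/8 (Q(U) = (U*U + 3)/8 = (U² + 3)/8 = (3 + U²)/8 = 3/8 + U²/8)
y = 3481956 (y = (131 + (45 + 10*13²))² = (131 + (45 + 10*169))² = (131 + (45 + 1690))² = (131 + 1735)² = 1866² = 3481956)
Q(-280)/y = (3/8 + (⅛)*(-280)²)/3481956 = (3/8 + (⅛)*78400)*(1/3481956) = (3/8 + 9800)*(1/3481956) = (78403/8)*(1/3481956) = 78403/27855648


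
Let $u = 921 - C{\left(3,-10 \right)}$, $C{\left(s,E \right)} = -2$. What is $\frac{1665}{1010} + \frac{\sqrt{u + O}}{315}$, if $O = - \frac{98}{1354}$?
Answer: $\frac{333}{202} + \frac{\sqrt{423004494}}{213255} \approx 1.745$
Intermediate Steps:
$O = - \frac{49}{677}$ ($O = \left(-98\right) \frac{1}{1354} = - \frac{49}{677} \approx -0.072378$)
$u = 923$ ($u = 921 - -2 = 921 + 2 = 923$)
$\frac{1665}{1010} + \frac{\sqrt{u + O}}{315} = \frac{1665}{1010} + \frac{\sqrt{923 - \frac{49}{677}}}{315} = 1665 \cdot \frac{1}{1010} + \sqrt{\frac{624822}{677}} \cdot \frac{1}{315} = \frac{333}{202} + \frac{\sqrt{423004494}}{677} \cdot \frac{1}{315} = \frac{333}{202} + \frac{\sqrt{423004494}}{213255}$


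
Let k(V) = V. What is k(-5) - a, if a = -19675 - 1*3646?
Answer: 23316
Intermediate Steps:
a = -23321 (a = -19675 - 3646 = -23321)
k(-5) - a = -5 - 1*(-23321) = -5 + 23321 = 23316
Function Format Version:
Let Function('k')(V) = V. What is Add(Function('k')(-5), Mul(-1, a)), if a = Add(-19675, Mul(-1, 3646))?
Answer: 23316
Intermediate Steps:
a = -23321 (a = Add(-19675, -3646) = -23321)
Add(Function('k')(-5), Mul(-1, a)) = Add(-5, Mul(-1, -23321)) = Add(-5, 23321) = 23316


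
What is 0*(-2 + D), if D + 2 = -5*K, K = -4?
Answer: 0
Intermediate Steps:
D = 18 (D = -2 - 5*(-4) = -2 + 20 = 18)
0*(-2 + D) = 0*(-2 + 18) = 0*16 = 0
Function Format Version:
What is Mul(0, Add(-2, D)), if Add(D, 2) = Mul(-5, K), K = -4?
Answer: 0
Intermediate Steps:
D = 18 (D = Add(-2, Mul(-5, -4)) = Add(-2, 20) = 18)
Mul(0, Add(-2, D)) = Mul(0, Add(-2, 18)) = Mul(0, 16) = 0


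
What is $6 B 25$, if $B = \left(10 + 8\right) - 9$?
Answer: $1350$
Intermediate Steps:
$B = 9$ ($B = 18 - 9 = 9$)
$6 B 25 = 6 \cdot 9 \cdot 25 = 54 \cdot 25 = 1350$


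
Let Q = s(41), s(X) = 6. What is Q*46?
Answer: 276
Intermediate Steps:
Q = 6
Q*46 = 6*46 = 276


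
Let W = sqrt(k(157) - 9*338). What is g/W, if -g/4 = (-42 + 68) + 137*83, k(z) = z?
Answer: 45588*I*sqrt(2885)/2885 ≈ 848.75*I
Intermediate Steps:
W = I*sqrt(2885) (W = sqrt(157 - 9*338) = sqrt(157 - 3042) = sqrt(-2885) = I*sqrt(2885) ≈ 53.712*I)
g = -45588 (g = -4*((-42 + 68) + 137*83) = -4*(26 + 11371) = -4*11397 = -45588)
g/W = -45588*(-I*sqrt(2885)/2885) = -(-45588)*I*sqrt(2885)/2885 = 45588*I*sqrt(2885)/2885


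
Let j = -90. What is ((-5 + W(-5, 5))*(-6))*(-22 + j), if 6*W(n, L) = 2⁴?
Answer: -1568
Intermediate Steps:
W(n, L) = 8/3 (W(n, L) = (⅙)*2⁴ = (⅙)*16 = 8/3)
((-5 + W(-5, 5))*(-6))*(-22 + j) = ((-5 + 8/3)*(-6))*(-22 - 90) = -7/3*(-6)*(-112) = 14*(-112) = -1568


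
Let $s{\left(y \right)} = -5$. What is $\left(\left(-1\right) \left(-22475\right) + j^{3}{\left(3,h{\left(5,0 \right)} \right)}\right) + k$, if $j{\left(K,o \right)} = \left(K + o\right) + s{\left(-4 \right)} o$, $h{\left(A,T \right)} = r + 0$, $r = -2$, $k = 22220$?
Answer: $46026$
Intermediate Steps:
$h{\left(A,T \right)} = -2$ ($h{\left(A,T \right)} = -2 + 0 = -2$)
$j{\left(K,o \right)} = K - 4 o$ ($j{\left(K,o \right)} = \left(K + o\right) - 5 o = K - 4 o$)
$\left(\left(-1\right) \left(-22475\right) + j^{3}{\left(3,h{\left(5,0 \right)} \right)}\right) + k = \left(\left(-1\right) \left(-22475\right) + \left(3 - -8\right)^{3}\right) + 22220 = \left(22475 + \left(3 + 8\right)^{3}\right) + 22220 = \left(22475 + 11^{3}\right) + 22220 = \left(22475 + 1331\right) + 22220 = 23806 + 22220 = 46026$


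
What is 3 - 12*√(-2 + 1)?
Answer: 3 - 12*I ≈ 3.0 - 12.0*I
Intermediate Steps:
3 - 12*√(-2 + 1) = 3 - 12*I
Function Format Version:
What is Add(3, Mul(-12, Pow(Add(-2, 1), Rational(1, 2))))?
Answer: Add(3, Mul(-12, I)) ≈ Add(3.0000, Mul(-12.000, I))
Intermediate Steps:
Add(3, Mul(-12, Pow(Add(-2, 1), Rational(1, 2)))) = Add(3, Mul(-12, Pow(-1, Rational(1, 2)))) = Add(3, Mul(-12, I))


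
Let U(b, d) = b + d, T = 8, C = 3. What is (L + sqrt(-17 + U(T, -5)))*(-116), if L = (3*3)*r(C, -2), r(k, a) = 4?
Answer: -4176 - 116*I*sqrt(14) ≈ -4176.0 - 434.03*I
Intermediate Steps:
L = 36 (L = (3*3)*4 = 9*4 = 36)
(L + sqrt(-17 + U(T, -5)))*(-116) = (36 + sqrt(-17 + (8 - 5)))*(-116) = (36 + sqrt(-17 + 3))*(-116) = (36 + sqrt(-14))*(-116) = (36 + I*sqrt(14))*(-116) = -4176 - 116*I*sqrt(14)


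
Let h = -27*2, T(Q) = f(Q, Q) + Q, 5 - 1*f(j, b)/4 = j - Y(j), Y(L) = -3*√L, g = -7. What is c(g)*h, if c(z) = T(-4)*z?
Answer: 12096 - 9072*I ≈ 12096.0 - 9072.0*I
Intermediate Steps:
f(j, b) = 20 - 12*√j - 4*j (f(j, b) = 20 - 4*(j - (-3)*√j) = 20 - 4*(j + 3*√j) = 20 + (-12*√j - 4*j) = 20 - 12*√j - 4*j)
T(Q) = 20 - 12*√Q - 3*Q (T(Q) = (20 - 12*√Q - 4*Q) + Q = 20 - 12*√Q - 3*Q)
c(z) = z*(32 - 24*I) (c(z) = (20 - 24*I - 3*(-4))*z = (20 - 24*I + 12)*z = (32 - 24*I)*z = z*(32 - 24*I))
h = -54
c(g)*h = -7*(32 - 24*I)*(-54) = (-224 + 168*I)*(-54) = 12096 - 9072*I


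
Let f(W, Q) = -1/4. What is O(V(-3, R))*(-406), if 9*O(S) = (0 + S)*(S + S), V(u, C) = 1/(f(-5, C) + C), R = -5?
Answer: -1856/567 ≈ -3.2734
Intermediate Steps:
f(W, Q) = -¼ (f(W, Q) = -1*¼ = -¼)
V(u, C) = 1/(-¼ + C)
O(S) = 2*S²/9 (O(S) = ((0 + S)*(S + S))/9 = (S*(2*S))/9 = (2*S²)/9 = 2*S²/9)
O(V(-3, R))*(-406) = (2*(4/(-1 + 4*(-5)))²/9)*(-406) = (2*(4/(-1 - 20))²/9)*(-406) = (2*(4/(-21))²/9)*(-406) = (2*(4*(-1/21))²/9)*(-406) = (2*(-4/21)²/9)*(-406) = ((2/9)*(16/441))*(-406) = (32/3969)*(-406) = -1856/567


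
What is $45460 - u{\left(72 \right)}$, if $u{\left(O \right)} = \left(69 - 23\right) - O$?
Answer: $45486$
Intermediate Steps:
$u{\left(O \right)} = 46 - O$
$45460 - u{\left(72 \right)} = 45460 - \left(46 - 72\right) = 45460 - -26 = 45460 + 26 = 45486$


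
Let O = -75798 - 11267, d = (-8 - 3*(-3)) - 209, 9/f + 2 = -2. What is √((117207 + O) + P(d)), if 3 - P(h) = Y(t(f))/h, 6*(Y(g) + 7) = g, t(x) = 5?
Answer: √2934431994/312 ≈ 173.62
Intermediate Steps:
f = -9/4 (f = 9/(-2 - 2) = 9/(-4) = 9*(-¼) = -9/4 ≈ -2.2500)
Y(g) = -7 + g/6
d = -208 (d = (-8 + 9) - 209 = 1 - 209 = -208)
P(h) = 3 + 37/(6*h) (P(h) = 3 - (-7 + (⅙)*5)/h = 3 - (-7 + ⅚)/h = 3 - (-37)/(6*h) = 3 + 37/(6*h))
O = -87065
√((117207 + O) + P(d)) = √((117207 - 87065) + (3 + (37/6)/(-208))) = √(30142 + (3 + (37/6)*(-1/208))) = √(30142 + (3 - 37/1248)) = √(30142 + 3707/1248) = √(37620923/1248) = √2934431994/312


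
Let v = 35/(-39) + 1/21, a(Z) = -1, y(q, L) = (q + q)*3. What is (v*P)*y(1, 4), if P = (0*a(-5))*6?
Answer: 0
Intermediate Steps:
y(q, L) = 6*q (y(q, L) = (2*q)*3 = 6*q)
v = -232/273 (v = 35*(-1/39) + 1*(1/21) = -35/39 + 1/21 = -232/273 ≈ -0.84982)
P = 0 (P = (0*(-1))*6 = 0*6 = 0)
(v*P)*y(1, 4) = (-232/273*0)*(6*1) = 0*6 = 0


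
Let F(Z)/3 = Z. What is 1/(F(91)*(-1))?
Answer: -1/273 ≈ -0.0036630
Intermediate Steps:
F(Z) = 3*Z
1/(F(91)*(-1)) = 1/((3*91)*(-1)) = 1/(273*(-1)) = 1/(-273) = -1/273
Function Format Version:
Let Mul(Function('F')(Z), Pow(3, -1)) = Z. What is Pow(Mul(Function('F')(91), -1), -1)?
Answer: Rational(-1, 273) ≈ -0.0036630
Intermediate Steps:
Function('F')(Z) = Mul(3, Z)
Pow(Mul(Function('F')(91), -1), -1) = Pow(Mul(Mul(3, 91), -1), -1) = Pow(Mul(273, -1), -1) = Pow(-273, -1) = Rational(-1, 273)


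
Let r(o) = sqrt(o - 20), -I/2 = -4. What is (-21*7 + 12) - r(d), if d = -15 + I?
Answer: -135 - 3*I*sqrt(3) ≈ -135.0 - 5.1962*I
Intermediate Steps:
I = 8 (I = -2*(-4) = 8)
d = -7 (d = -15 + 8 = -7)
r(o) = sqrt(-20 + o)
(-21*7 + 12) - r(d) = (-21*7 + 12) - sqrt(-20 - 7) = (-147 + 12) - sqrt(-27) = -135 - 3*I*sqrt(3)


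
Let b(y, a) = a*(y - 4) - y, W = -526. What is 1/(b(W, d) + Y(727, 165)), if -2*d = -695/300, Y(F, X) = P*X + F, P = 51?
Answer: 12/108649 ≈ 0.00011045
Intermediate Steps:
Y(F, X) = F + 51*X (Y(F, X) = 51*X + F = F + 51*X)
d = 139/120 (d = -(-695)/(2*300) = -½*(-139/60) = 139/120 ≈ 1.1583)
b(y, a) = -y + a*(-4 + y) (b(y, a) = a*(-4 + y) - y = -y + a*(-4 + y))
1/(b(W, d) + Y(727, 165)) = 1/((-1*(-526) - 4*139/120 + (139/120)*(-526)) + (727 + 51*165)) = 1/((526 - 139/30 - 36557/60) + (727 + 8415)) = 1/(-1055/12 + 9142) = 1/(108649/12) = 12/108649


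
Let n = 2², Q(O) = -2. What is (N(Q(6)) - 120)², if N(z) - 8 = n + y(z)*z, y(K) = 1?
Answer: 12100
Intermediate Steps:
n = 4
N(z) = 12 + z (N(z) = 8 + (4 + 1*z) = 8 + (4 + z) = 12 + z)
(N(Q(6)) - 120)² = ((12 - 2) - 120)² = (10 - 120)² = (-110)² = 12100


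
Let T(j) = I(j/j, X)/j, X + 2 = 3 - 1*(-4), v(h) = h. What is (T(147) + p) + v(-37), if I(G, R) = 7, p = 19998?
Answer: 419182/21 ≈ 19961.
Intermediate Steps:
X = 5 (X = -2 + (3 - 1*(-4)) = -2 + (3 + 4) = -2 + 7 = 5)
T(j) = 7/j
(T(147) + p) + v(-37) = (7/147 + 19998) - 37 = (7*(1/147) + 19998) - 37 = (1/21 + 19998) - 37 = 419959/21 - 37 = 419182/21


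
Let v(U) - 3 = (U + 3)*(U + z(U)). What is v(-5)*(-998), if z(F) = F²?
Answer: 36926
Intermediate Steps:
v(U) = 3 + (3 + U)*(U + U²) (v(U) = 3 + (U + 3)*(U + U²) = 3 + (3 + U)*(U + U²))
v(-5)*(-998) = (3 + (-5)³ + 3*(-5) + 4*(-5)²)*(-998) = (3 - 125 - 15 + 4*25)*(-998) = (3 - 125 - 15 + 100)*(-998) = -37*(-998) = 36926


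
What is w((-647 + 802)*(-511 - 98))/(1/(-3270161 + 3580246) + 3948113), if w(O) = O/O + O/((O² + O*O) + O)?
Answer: 29270163490/115562525112398567 ≈ 2.5328e-7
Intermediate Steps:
w(O) = 1 + O/(O + 2*O²) (w(O) = 1 + O/((O² + O²) + O) = 1 + O/(2*O² + O) = 1 + O/(O + 2*O²))
w((-647 + 802)*(-511 - 98))/(1/(-3270161 + 3580246) + 3948113) = (2*(1 + (-647 + 802)*(-511 - 98))/(1 + 2*((-647 + 802)*(-511 - 98))))/(1/(-3270161 + 3580246) + 3948113) = (2*(1 + 155*(-609))/(1 + 2*(155*(-609))))/(1/310085 + 3948113) = (2*(1 - 94395)/(1 + 2*(-94395)))/(1/310085 + 3948113) = (2*(-94394)/(1 - 188790))/(1224250619606/310085) = (2*(-94394)/(-188789))*(310085/1224250619606) = (2*(-1/188789)*(-94394))*(310085/1224250619606) = (188788/188789)*(310085/1224250619606) = 29270163490/115562525112398567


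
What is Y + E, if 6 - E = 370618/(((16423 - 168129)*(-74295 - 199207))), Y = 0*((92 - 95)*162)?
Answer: 124475497927/20745947206 ≈ 6.0000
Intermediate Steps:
Y = 0 (Y = 0*(-3*162) = 0*(-486) = 0)
E = 124475497927/20745947206 (E = 6 - 370618/((16423 - 168129)*(-74295 - 199207)) = 6 - 370618/((-151706*(-273502))) = 6 - 370618/41491894412 = 6 - 1*185309/20745947206 = 6 - 185309/20745947206 = 124475497927/20745947206 ≈ 6.0000)
Y + E = 0 + 124475497927/20745947206 = 124475497927/20745947206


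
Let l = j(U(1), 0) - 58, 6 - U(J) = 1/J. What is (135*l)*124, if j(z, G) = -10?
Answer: -1138320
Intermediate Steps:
U(J) = 6 - 1/J
l = -68 (l = -10 - 58 = -68)
(135*l)*124 = (135*(-68))*124 = -9180*124 = -1138320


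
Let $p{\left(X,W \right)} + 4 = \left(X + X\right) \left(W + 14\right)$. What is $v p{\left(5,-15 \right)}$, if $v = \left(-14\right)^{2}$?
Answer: $-2744$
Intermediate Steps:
$p{\left(X,W \right)} = -4 + 2 X \left(14 + W\right)$ ($p{\left(X,W \right)} = -4 + \left(X + X\right) \left(W + 14\right) = -4 + 2 X \left(14 + W\right)$)
$v = 196$
$v p{\left(5,-15 \right)} = 196 \left(-4 + 28 \cdot 5 + 2 \left(-15\right) 5\right) = 196 \left(-4 + 140 - 150\right) = 196 \left(-14\right) = -2744$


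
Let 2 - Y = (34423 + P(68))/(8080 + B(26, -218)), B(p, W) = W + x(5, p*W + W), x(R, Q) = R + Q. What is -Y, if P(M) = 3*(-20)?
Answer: 4343/283 ≈ 15.346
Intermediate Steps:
P(M) = -60
x(R, Q) = Q + R
B(p, W) = 5 + 2*W + W*p (B(p, W) = W + ((p*W + W) + 5) = W + ((W*p + W) + 5) = W + ((W + W*p) + 5) = W + (5 + W + W*p) = 5 + 2*W + W*p)
Y = -4343/283 (Y = 2 - (34423 - 60)/(8080 + (5 - 218 - 218*(1 + 26))) = 2 - 34363/(8080 + (5 - 218 - 218*27)) = 2 - 34363/(8080 + (5 - 218 - 5886)) = 2 - 34363/(8080 - 6099) = 2 - 34363/1981 = 2 - 1*4909/283 = 2 - 4909/283 = -4343/283 ≈ -15.346)
-Y = -1*(-4343/283) = 4343/283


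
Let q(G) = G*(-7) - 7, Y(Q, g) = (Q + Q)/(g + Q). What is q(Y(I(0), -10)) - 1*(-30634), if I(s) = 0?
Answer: 30627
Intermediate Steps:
Y(Q, g) = 2*Q/(Q + g) (Y(Q, g) = (2*Q)/(Q + g) = 2*Q/(Q + g))
q(G) = -7 - 7*G (q(G) = -7*G - 7 = -7 - 7*G)
q(Y(I(0), -10)) - 1*(-30634) = (-7 - 14*0/(0 - 10)) - 1*(-30634) = (-7 - 14*0/(-10)) + 30634 = (-7 - 14*0*(-1)/10) + 30634 = (-7 - 7*0) + 30634 = (-7 + 0) + 30634 = -7 + 30634 = 30627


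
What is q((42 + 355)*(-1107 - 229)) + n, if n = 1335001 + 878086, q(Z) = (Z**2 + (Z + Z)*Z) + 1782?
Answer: 843949235861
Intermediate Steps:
q(Z) = 1782 + 3*Z**2 (q(Z) = (Z**2 + (2*Z)*Z) + 1782 = (Z**2 + 2*Z**2) + 1782 = 3*Z**2 + 1782 = 1782 + 3*Z**2)
n = 2213087
q((42 + 355)*(-1107 - 229)) + n = (1782 + 3*((42 + 355)*(-1107 - 229))**2) + 2213087 = (1782 + 3*(397*(-1336))**2) + 2213087 = (1782 + 3*(-530392)**2) + 2213087 = (1782 + 3*281315673664) + 2213087 = (1782 + 843947020992) + 2213087 = 843947022774 + 2213087 = 843949235861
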